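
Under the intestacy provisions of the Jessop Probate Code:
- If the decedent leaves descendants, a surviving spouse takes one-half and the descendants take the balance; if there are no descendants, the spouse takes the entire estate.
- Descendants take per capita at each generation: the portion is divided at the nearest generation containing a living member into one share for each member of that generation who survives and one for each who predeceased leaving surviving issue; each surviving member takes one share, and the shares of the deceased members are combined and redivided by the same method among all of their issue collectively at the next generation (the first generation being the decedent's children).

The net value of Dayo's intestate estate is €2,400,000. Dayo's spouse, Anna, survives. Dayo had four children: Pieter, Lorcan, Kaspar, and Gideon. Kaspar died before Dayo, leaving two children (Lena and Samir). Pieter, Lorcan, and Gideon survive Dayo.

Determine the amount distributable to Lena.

Lena receives €150,000.

Anna takes one-half of €2,400,000 = €1,200,000. The remaining €1,200,000 passes to the descendants.
The descendants' portion (€1,200,000) is divided at the children's generation into 4 shares of €300,000. Pieter, Lorcan, and Gideon each take €300,000. The remaining share for the deceased Kaspar (€300,000) is carried to the next generation.
That pool (€300,000) is divided at the grandchildren's generation equally among Lena and Samir: €150,000 each.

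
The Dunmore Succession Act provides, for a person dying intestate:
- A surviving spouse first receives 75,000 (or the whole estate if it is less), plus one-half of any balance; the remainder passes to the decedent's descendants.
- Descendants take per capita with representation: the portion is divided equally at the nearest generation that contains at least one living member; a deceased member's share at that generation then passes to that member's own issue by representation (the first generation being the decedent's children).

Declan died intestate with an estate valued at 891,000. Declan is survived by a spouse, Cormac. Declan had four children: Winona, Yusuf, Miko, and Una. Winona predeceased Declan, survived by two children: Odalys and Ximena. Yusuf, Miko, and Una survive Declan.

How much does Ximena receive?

Cormac first takes 75,000, leaving a balance of 816,000. Cormac then takes one-half of the balance (408,000), for a total of 483,000. The remaining 408,000 passes to the descendants.
The descendants' portion (408,000) is divided into 4 shares of 102,000: Yusuf, Miko, and Una each take 102,000; Winona's 102,000 share passes to Winona's issue.
Winona's share (102,000) is divided into 2 shares of 51,000: Odalys and Ximena each take 51,000.

Ximena receives 51,000.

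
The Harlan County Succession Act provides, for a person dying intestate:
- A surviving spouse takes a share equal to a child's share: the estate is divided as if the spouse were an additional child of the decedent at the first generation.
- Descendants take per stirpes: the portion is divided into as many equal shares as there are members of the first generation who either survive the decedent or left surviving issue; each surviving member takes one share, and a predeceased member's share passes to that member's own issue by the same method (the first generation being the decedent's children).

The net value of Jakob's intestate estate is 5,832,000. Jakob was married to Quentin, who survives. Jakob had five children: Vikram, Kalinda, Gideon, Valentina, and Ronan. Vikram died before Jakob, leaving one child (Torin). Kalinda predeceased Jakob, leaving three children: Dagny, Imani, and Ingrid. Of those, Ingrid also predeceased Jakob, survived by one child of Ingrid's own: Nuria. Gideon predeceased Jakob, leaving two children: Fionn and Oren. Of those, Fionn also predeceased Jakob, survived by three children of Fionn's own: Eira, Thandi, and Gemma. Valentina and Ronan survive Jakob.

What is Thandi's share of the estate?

The spouse counts as an additional share at the children's level, so there are 6 primary shares of 972,000. Quentin takes one such share (972,000).
The children's combined portion (4,860,000) is divided into 5 shares of 972,000: Valentina and Ronan each take 972,000; Vikram's 972,000 share passes to Vikram's issue; Kalinda's 972,000 share passes to Kalinda's issue; Gideon's 972,000 share passes to Gideon's issue.
Vikram's share (972,000) passes entirely to Torin.
Kalinda's share (972,000) is divided into 3 shares of 324,000: Dagny and Imani each take 324,000; Ingrid's 324,000 share passes to Ingrid's issue.
Ingrid's share (324,000) passes entirely to Nuria.
Gideon's share (972,000) is divided into 2 shares of 486,000: Oren takes 486,000; Fionn's 486,000 share passes to Fionn's issue.
Fionn's share (486,000) is divided into 3 shares of 162,000: Eira, Thandi, and Gemma each take 162,000.

Thandi receives 162,000.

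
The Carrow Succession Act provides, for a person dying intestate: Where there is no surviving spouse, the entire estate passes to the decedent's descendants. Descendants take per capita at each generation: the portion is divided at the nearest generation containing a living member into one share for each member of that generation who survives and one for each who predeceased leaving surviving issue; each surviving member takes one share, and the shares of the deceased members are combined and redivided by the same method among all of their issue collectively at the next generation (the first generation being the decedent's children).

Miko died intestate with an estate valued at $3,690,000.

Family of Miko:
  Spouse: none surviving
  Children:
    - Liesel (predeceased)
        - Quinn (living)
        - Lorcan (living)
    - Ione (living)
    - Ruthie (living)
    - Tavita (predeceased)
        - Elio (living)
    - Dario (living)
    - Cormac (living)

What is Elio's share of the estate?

Elio receives $410,000.

The entire $3,690,000 passes to the descendants.
That amount ($3,690,000) is divided at the children's generation into 6 shares of $615,000. Ione, Ruthie, Dario, and Cormac each take $615,000. The 2 shares of the deceased (Liesel and Tavita) are combined into a pool of $1,230,000.
That pool ($1,230,000) is divided at the grandchildren's generation equally among Quinn, Lorcan, and Elio: $410,000 each.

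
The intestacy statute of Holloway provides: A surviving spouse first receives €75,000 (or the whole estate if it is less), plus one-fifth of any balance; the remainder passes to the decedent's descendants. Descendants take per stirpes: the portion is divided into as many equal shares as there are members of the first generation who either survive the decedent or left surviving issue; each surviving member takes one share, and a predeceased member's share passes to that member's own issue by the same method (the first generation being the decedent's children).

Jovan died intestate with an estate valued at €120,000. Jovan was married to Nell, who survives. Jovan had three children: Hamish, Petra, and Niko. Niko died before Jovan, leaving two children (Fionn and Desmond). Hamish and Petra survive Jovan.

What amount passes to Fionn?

Nell first takes €75,000, leaving a balance of €45,000. Nell then takes one-fifth of the balance (€9,000), for a total of €84,000. The remaining €36,000 passes to the descendants.
The descendants' portion (€36,000) is divided into 3 shares of €12,000: Hamish and Petra each take €12,000; Niko's €12,000 share passes to Niko's issue.
Niko's share (€12,000) is divided into 2 shares of €6,000: Fionn and Desmond each take €6,000.

Fionn receives €6,000.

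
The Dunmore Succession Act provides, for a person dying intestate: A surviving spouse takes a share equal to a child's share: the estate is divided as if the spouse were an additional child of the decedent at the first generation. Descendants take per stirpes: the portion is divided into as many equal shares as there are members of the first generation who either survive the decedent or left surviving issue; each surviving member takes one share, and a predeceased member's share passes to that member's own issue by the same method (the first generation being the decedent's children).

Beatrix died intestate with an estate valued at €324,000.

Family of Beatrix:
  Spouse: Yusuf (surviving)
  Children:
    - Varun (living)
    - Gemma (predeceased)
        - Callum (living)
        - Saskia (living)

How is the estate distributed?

Yusuf: €108,000; Varun: €108,000; Callum: €54,000; Saskia: €54,000

The spouse counts as an additional share at the children's level, so there are 3 primary shares of €108,000. Yusuf takes one such share (€108,000).
The children's combined portion (€216,000) is divided into 2 shares of €108,000: Varun takes €108,000; Gemma's €108,000 share passes to Gemma's issue.
Gemma's share (€108,000) is divided into 2 shares of €54,000: Callum and Saskia each take €54,000.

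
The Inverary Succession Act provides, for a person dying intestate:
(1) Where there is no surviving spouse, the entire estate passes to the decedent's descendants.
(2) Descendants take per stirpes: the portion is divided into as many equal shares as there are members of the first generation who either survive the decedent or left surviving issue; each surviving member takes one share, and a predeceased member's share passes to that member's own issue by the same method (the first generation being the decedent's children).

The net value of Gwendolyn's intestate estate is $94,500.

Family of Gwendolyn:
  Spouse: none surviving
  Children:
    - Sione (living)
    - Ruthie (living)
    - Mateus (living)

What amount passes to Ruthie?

Ruthie receives $31,500.

The entire $94,500 passes to the descendants.
That amount ($94,500) is divided into 3 shares of $31,500: Sione, Ruthie, and Mateus each take $31,500.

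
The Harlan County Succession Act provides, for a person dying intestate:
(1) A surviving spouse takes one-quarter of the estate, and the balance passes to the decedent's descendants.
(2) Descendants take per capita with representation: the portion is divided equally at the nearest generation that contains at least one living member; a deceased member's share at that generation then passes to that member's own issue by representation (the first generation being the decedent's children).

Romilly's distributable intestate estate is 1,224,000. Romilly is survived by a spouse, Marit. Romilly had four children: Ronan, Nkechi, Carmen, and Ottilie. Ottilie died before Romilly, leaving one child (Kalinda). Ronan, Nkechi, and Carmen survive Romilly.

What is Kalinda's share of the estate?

Marit takes one-quarter of 1,224,000 = 306,000. The remaining 918,000 passes to the descendants.
The descendants' portion (918,000) is divided into 4 shares of 229,500: Ronan, Nkechi, and Carmen each take 229,500; Ottilie's 229,500 share passes to Ottilie's issue.
Ottilie's share (229,500) passes entirely to Kalinda.

Kalinda receives 229,500.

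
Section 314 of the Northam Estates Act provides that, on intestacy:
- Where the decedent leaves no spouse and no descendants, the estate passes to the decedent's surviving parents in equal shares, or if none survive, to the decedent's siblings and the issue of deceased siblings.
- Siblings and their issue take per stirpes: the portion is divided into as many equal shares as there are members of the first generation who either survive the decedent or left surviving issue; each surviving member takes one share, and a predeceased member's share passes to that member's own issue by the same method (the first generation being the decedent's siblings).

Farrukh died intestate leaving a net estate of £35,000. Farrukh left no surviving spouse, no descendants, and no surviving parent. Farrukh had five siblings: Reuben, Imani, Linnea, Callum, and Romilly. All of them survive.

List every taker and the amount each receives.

The entire £35,000 passes to the siblings and their issue.
That amount (£35,000) is divided into 5 shares of £7,000: Reuben, Imani, Linnea, Callum, and Romilly each take £7,000.

Reuben: £7,000; Imani: £7,000; Linnea: £7,000; Callum: £7,000; Romilly: £7,000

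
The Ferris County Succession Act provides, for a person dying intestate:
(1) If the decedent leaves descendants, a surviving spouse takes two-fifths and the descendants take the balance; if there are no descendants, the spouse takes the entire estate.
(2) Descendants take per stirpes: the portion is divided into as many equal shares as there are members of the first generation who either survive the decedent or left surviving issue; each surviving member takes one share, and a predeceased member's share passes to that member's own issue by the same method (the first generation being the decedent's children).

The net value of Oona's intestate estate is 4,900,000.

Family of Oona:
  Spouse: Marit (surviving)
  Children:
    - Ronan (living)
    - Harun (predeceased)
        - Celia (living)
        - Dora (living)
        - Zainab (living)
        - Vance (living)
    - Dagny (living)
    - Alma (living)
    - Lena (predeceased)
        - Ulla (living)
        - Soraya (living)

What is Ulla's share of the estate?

Ulla receives 294,000.

Marit takes two-fifths of 4,900,000 = 1,960,000. The remaining 2,940,000 passes to the descendants.
The descendants' portion (2,940,000) is divided into 5 shares of 588,000: Ronan, Dagny, and Alma each take 588,000; Harun's 588,000 share passes to Harun's issue; Lena's 588,000 share passes to Lena's issue.
Harun's share (588,000) is divided into 4 shares of 147,000: Celia, Dora, Zainab, and Vance each take 147,000.
Lena's share (588,000) is divided into 2 shares of 294,000: Ulla and Soraya each take 294,000.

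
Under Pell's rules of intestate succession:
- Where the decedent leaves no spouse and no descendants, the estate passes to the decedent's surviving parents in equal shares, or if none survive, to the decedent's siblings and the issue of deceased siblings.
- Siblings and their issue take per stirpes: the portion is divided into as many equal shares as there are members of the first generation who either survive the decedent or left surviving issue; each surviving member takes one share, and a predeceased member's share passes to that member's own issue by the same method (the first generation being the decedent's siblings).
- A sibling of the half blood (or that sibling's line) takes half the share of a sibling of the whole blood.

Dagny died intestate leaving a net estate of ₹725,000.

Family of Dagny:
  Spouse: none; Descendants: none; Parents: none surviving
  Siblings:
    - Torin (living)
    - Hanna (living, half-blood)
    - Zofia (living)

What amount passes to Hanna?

The entire ₹725,000 passes to the siblings and their issue.
Counting each half-blood sibling's line as half a unit, there are 5/2 units in ₹725,000, so one unit is ₹290,000. Whole-blood lines (Torin and Zofia) take ₹290,000 each; half-blood lines (Hanna) take ₹145,000 each.

Hanna receives ₹145,000.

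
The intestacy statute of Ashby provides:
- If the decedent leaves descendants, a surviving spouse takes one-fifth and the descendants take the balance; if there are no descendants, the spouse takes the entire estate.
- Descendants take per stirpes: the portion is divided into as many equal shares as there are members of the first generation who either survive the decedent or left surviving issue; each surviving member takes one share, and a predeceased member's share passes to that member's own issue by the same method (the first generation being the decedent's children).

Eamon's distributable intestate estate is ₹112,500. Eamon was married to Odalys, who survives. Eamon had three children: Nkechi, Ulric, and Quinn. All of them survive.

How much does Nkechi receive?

Odalys takes one-fifth of ₹112,500 = ₹22,500. The remaining ₹90,000 passes to the descendants.
The descendants' portion (₹90,000) is divided into 3 shares of ₹30,000: Nkechi, Ulric, and Quinn each take ₹30,000.

Nkechi receives ₹30,000.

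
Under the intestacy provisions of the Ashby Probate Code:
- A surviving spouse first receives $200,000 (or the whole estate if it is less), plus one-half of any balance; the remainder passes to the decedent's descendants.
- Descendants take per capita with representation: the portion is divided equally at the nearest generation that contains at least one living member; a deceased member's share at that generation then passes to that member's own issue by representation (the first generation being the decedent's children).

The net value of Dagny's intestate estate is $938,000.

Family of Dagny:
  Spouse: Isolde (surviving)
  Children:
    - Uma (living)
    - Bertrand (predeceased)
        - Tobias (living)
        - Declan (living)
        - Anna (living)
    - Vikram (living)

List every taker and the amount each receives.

Isolde first takes $200,000, leaving a balance of $738,000. Isolde then takes one-half of the balance ($369,000), for a total of $569,000. The remaining $369,000 passes to the descendants.
The descendants' portion ($369,000) is divided into 3 shares of $123,000: Uma and Vikram each take $123,000; Bertrand's $123,000 share passes to Bertrand's issue.
Bertrand's share ($123,000) is divided into 3 shares of $41,000: Tobias, Declan, and Anna each take $41,000.

Isolde: $569,000; Uma: $123,000; Tobias: $41,000; Declan: $41,000; Anna: $41,000; Vikram: $123,000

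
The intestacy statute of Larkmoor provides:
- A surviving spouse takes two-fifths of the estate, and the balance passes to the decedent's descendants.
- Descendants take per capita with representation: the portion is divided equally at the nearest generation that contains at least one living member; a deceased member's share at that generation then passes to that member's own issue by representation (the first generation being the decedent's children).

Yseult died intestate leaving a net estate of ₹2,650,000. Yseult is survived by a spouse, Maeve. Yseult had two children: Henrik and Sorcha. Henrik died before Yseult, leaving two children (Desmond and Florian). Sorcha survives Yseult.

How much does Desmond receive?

Maeve takes two-fifths of ₹2,650,000 = ₹1,060,000. The remaining ₹1,590,000 passes to the descendants.
The descendants' portion (₹1,590,000) is divided into 2 shares of ₹795,000: Sorcha takes ₹795,000; Henrik's ₹795,000 share passes to Henrik's issue.
Henrik's share (₹795,000) is divided into 2 shares of ₹397,500: Desmond and Florian each take ₹397,500.

Desmond receives ₹397,500.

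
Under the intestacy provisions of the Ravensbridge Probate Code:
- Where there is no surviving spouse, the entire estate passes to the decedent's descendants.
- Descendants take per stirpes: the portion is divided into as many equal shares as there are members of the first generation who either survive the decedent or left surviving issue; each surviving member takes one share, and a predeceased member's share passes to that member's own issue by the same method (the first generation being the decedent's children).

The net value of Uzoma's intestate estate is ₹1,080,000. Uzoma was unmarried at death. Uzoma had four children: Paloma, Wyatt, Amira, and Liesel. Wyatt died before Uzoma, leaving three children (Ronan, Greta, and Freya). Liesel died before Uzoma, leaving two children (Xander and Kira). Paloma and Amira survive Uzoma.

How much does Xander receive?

Xander receives ₹135,000.

The entire ₹1,080,000 passes to the descendants.
That amount (₹1,080,000) is divided into 4 shares of ₹270,000: Paloma and Amira each take ₹270,000; Wyatt's ₹270,000 share passes to Wyatt's issue; Liesel's ₹270,000 share passes to Liesel's issue.
Wyatt's share (₹270,000) is divided into 3 shares of ₹90,000: Ronan, Greta, and Freya each take ₹90,000.
Liesel's share (₹270,000) is divided into 2 shares of ₹135,000: Xander and Kira each take ₹135,000.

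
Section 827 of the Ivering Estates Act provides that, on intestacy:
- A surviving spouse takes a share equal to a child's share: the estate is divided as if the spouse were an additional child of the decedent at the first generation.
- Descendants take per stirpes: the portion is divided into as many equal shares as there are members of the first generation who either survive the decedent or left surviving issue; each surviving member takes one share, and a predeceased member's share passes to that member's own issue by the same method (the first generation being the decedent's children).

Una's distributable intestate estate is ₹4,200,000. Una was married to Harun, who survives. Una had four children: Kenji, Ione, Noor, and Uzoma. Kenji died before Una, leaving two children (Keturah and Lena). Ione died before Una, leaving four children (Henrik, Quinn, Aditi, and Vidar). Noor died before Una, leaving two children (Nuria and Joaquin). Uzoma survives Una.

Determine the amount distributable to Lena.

The spouse counts as an additional share at the children's level, so there are 5 primary shares of ₹840,000. Harun takes one such share (₹840,000).
The children's combined portion (₹3,360,000) is divided into 4 shares of ₹840,000: Uzoma takes ₹840,000; Kenji's ₹840,000 share passes to Kenji's issue; Ione's ₹840,000 share passes to Ione's issue; Noor's ₹840,000 share passes to Noor's issue.
Kenji's share (₹840,000) is divided into 2 shares of ₹420,000: Keturah and Lena each take ₹420,000.
Ione's share (₹840,000) is divided into 4 shares of ₹210,000: Henrik, Quinn, Aditi, and Vidar each take ₹210,000.
Noor's share (₹840,000) is divided into 2 shares of ₹420,000: Nuria and Joaquin each take ₹420,000.

Lena receives ₹420,000.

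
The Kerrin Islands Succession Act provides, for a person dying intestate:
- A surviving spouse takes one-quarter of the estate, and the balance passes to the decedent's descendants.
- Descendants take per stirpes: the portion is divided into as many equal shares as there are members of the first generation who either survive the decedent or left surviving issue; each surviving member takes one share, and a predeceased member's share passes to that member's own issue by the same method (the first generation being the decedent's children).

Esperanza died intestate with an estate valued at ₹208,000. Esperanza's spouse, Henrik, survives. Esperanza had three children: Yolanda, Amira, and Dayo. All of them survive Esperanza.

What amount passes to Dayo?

Dayo receives ₹52,000.

Henrik takes one-quarter of ₹208,000 = ₹52,000. The remaining ₹156,000 passes to the descendants.
The descendants' portion (₹156,000) is divided into 3 shares of ₹52,000: Yolanda, Amira, and Dayo each take ₹52,000.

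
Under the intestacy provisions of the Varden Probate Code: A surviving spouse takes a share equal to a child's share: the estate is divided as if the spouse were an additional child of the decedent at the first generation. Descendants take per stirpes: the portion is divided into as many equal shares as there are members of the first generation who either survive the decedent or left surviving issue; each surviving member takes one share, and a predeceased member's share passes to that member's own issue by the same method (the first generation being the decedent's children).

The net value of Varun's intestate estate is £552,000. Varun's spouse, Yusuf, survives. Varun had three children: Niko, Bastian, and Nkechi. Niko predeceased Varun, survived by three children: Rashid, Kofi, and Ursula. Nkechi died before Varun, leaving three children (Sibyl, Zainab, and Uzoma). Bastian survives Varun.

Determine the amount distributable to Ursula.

The spouse counts as an additional share at the children's level, so there are 4 primary shares of £138,000. Yusuf takes one such share (£138,000).
The children's combined portion (£414,000) is divided into 3 shares of £138,000: Bastian takes £138,000; Niko's £138,000 share passes to Niko's issue; Nkechi's £138,000 share passes to Nkechi's issue.
Niko's share (£138,000) is divided into 3 shares of £46,000: Rashid, Kofi, and Ursula each take £46,000.
Nkechi's share (£138,000) is divided into 3 shares of £46,000: Sibyl, Zainab, and Uzoma each take £46,000.

Ursula receives £46,000.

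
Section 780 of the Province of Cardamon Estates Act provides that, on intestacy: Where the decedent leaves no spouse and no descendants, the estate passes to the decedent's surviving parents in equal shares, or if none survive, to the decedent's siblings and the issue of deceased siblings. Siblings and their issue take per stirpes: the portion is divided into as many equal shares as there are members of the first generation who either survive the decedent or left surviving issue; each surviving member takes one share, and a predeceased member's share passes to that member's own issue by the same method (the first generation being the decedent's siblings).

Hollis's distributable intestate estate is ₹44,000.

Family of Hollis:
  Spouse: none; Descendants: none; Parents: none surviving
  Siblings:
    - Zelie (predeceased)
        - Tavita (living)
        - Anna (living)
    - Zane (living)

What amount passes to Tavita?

Tavita receives ₹11,000.

The entire ₹44,000 passes to the siblings and their issue.
That amount (₹44,000) is divided into 2 shares of ₹22,000: Zane takes ₹22,000; Zelie's ₹22,000 share passes to Zelie's issue.
Zelie's share (₹22,000) is divided into 2 shares of ₹11,000: Tavita and Anna each take ₹11,000.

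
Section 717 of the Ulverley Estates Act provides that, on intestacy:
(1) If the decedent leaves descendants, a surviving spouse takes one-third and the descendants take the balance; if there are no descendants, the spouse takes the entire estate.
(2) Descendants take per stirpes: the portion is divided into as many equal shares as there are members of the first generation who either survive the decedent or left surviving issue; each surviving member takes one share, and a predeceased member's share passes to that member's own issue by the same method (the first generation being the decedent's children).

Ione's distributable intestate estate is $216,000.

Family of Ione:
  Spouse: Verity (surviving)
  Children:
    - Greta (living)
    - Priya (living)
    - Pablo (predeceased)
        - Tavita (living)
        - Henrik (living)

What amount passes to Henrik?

Verity takes one-third of $216,000 = $72,000. The remaining $144,000 passes to the descendants.
The descendants' portion ($144,000) is divided into 3 shares of $48,000: Greta and Priya each take $48,000; Pablo's $48,000 share passes to Pablo's issue.
Pablo's share ($48,000) is divided into 2 shares of $24,000: Tavita and Henrik each take $24,000.

Henrik receives $24,000.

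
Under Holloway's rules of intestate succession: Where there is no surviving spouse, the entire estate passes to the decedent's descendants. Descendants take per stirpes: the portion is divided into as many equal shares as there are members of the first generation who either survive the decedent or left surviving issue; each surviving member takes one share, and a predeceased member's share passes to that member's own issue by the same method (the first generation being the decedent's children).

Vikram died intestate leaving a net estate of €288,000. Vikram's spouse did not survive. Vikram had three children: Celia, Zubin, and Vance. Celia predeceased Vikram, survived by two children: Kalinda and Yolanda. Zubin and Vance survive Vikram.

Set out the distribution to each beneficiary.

The entire €288,000 passes to the descendants.
That amount (€288,000) is divided into 3 shares of €96,000: Zubin and Vance each take €96,000; Celia's €96,000 share passes to Celia's issue.
Celia's share (€96,000) is divided into 2 shares of €48,000: Kalinda and Yolanda each take €48,000.

Kalinda: €48,000; Yolanda: €48,000; Zubin: €96,000; Vance: €96,000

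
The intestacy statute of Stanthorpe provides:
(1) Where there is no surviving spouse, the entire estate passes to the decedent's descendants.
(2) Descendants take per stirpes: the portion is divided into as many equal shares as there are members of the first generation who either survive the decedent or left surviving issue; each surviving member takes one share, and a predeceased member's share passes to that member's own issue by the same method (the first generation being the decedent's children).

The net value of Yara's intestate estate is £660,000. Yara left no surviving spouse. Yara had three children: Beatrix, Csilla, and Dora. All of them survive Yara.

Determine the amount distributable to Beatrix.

The entire £660,000 passes to the descendants.
That amount (£660,000) is divided into 3 shares of £220,000: Beatrix, Csilla, and Dora each take £220,000.

Beatrix receives £220,000.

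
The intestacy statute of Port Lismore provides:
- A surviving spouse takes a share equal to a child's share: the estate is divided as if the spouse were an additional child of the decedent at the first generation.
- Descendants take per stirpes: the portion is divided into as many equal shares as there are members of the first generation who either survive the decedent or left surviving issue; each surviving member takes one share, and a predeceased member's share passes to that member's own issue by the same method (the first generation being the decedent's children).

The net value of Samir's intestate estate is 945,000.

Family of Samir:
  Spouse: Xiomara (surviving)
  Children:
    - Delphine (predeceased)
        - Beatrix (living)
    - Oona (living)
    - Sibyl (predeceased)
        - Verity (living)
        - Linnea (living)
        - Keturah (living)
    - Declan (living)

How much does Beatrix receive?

Beatrix receives 189,000.

The spouse counts as an additional share at the children's level, so there are 5 primary shares of 189,000. Xiomara takes one such share (189,000).
The children's combined portion (756,000) is divided into 4 shares of 189,000: Oona and Declan each take 189,000; Delphine's 189,000 share passes to Delphine's issue; Sibyl's 189,000 share passes to Sibyl's issue.
Delphine's share (189,000) passes entirely to Beatrix.
Sibyl's share (189,000) is divided into 3 shares of 63,000: Verity, Linnea, and Keturah each take 63,000.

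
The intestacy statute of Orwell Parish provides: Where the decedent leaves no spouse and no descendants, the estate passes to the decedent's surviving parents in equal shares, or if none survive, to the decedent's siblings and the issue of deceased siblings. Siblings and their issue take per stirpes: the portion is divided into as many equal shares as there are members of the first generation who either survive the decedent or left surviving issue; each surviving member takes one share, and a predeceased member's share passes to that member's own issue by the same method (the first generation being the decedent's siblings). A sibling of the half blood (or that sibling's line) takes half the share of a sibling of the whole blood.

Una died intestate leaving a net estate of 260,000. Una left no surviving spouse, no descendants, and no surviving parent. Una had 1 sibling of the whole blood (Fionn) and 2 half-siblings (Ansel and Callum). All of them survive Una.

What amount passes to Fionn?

Fionn receives 130,000.

The entire 260,000 passes to the siblings and their issue.
Counting each half-blood sibling's line as half a unit, there are 2 units in 260,000, so one unit is 130,000. Whole-blood lines (Fionn) take 130,000 each; half-blood lines (Ansel and Callum) take 65,000 each.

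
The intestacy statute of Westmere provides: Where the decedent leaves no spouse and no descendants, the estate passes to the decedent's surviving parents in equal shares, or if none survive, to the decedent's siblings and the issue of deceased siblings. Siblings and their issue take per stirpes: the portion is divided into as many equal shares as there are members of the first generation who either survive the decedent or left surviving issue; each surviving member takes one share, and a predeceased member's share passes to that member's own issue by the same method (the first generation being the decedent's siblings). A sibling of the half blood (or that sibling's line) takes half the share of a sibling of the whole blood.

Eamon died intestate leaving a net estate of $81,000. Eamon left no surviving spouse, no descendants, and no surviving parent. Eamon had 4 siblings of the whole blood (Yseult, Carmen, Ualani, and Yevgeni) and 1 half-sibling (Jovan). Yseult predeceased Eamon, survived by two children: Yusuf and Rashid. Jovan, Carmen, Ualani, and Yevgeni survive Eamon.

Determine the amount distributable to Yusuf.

Yusuf receives $9,000.

The entire $81,000 passes to the siblings and their issue.
Counting each half-blood sibling's line as half a unit, there are 9/2 units in $81,000, so one unit is $18,000. Whole-blood lines (Yseult, Carmen, Ualani, and Yevgeni) take $18,000 each; half-blood lines (Jovan) take $9,000 each.
Yseult's share ($18,000) is divided into 2 shares of $9,000: Yusuf and Rashid each take $9,000.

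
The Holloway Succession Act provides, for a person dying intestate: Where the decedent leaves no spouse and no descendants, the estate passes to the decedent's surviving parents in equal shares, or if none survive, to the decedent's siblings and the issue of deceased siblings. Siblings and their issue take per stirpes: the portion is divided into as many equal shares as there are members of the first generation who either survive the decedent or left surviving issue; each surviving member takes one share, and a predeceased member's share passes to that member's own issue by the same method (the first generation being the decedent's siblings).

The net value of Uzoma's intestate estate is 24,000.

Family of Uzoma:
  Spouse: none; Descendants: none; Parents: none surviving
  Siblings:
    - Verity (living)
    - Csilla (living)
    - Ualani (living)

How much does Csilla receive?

Csilla receives 8,000.

The entire 24,000 passes to the siblings and their issue.
That amount (24,000) is divided into 3 shares of 8,000: Verity, Csilla, and Ualani each take 8,000.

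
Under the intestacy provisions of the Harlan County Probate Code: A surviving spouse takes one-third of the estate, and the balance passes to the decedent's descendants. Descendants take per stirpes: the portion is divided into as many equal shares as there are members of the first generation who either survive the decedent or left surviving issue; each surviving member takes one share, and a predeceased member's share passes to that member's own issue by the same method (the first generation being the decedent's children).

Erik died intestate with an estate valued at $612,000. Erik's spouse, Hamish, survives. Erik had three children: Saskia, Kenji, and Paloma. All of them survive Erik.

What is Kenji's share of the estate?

Kenji receives $136,000.

Hamish takes one-third of $612,000 = $204,000. The remaining $408,000 passes to the descendants.
The descendants' portion ($408,000) is divided into 3 shares of $136,000: Saskia, Kenji, and Paloma each take $136,000.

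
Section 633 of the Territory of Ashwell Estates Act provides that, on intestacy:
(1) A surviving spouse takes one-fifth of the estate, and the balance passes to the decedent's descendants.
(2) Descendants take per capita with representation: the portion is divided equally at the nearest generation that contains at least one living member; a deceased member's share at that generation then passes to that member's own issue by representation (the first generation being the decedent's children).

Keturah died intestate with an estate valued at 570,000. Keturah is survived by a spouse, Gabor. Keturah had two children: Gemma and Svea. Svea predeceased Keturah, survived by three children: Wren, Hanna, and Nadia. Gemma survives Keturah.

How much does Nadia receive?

Nadia receives 76,000.

Gabor takes one-fifth of 570,000 = 114,000. The remaining 456,000 passes to the descendants.
The descendants' portion (456,000) is divided into 2 shares of 228,000: Gemma takes 228,000; Svea's 228,000 share passes to Svea's issue.
Svea's share (228,000) is divided into 3 shares of 76,000: Wren, Hanna, and Nadia each take 76,000.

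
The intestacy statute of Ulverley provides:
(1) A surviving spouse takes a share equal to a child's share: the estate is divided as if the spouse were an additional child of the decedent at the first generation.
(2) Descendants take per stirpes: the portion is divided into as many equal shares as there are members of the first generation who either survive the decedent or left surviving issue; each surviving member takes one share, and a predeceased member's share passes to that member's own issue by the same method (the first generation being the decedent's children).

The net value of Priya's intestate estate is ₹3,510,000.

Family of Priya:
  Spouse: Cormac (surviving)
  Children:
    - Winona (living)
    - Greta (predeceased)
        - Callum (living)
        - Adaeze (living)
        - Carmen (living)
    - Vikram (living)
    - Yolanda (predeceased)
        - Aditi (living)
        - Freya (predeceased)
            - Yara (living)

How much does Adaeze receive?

Adaeze receives ₹234,000.

The spouse counts as an additional share at the children's level, so there are 5 primary shares of ₹702,000. Cormac takes one such share (₹702,000).
The children's combined portion (₹2,808,000) is divided into 4 shares of ₹702,000: Winona and Vikram each take ₹702,000; Greta's ₹702,000 share passes to Greta's issue; Yolanda's ₹702,000 share passes to Yolanda's issue.
Greta's share (₹702,000) is divided into 3 shares of ₹234,000: Callum, Adaeze, and Carmen each take ₹234,000.
Yolanda's share (₹702,000) is divided into 2 shares of ₹351,000: Aditi takes ₹351,000; Freya's ₹351,000 share passes to Freya's issue.
Freya's share (₹351,000) passes entirely to Yara.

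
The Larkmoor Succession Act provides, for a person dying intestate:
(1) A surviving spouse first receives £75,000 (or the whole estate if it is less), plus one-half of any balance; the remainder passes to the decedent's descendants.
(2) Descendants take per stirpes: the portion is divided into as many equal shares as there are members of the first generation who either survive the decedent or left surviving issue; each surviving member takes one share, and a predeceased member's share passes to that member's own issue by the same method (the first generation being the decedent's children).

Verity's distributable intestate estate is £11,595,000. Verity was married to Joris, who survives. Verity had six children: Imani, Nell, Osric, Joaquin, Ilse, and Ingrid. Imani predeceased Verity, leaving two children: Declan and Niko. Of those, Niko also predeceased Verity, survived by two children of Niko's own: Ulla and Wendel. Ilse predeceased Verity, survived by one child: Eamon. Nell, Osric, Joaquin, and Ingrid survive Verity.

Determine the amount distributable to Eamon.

Eamon receives £960,000.

Joris first takes £75,000, leaving a balance of £11,520,000. Joris then takes one-half of the balance (£5,760,000), for a total of £5,835,000. The remaining £5,760,000 passes to the descendants.
The descendants' portion (£5,760,000) is divided into 6 shares of £960,000: Nell, Osric, Joaquin, and Ingrid each take £960,000; Imani's £960,000 share passes to Imani's issue; Ilse's £960,000 share passes to Ilse's issue.
Imani's share (£960,000) is divided into 2 shares of £480,000: Declan takes £480,000; Niko's £480,000 share passes to Niko's issue.
Niko's share (£480,000) is divided into 2 shares of £240,000: Ulla and Wendel each take £240,000.
Ilse's share (£960,000) passes entirely to Eamon.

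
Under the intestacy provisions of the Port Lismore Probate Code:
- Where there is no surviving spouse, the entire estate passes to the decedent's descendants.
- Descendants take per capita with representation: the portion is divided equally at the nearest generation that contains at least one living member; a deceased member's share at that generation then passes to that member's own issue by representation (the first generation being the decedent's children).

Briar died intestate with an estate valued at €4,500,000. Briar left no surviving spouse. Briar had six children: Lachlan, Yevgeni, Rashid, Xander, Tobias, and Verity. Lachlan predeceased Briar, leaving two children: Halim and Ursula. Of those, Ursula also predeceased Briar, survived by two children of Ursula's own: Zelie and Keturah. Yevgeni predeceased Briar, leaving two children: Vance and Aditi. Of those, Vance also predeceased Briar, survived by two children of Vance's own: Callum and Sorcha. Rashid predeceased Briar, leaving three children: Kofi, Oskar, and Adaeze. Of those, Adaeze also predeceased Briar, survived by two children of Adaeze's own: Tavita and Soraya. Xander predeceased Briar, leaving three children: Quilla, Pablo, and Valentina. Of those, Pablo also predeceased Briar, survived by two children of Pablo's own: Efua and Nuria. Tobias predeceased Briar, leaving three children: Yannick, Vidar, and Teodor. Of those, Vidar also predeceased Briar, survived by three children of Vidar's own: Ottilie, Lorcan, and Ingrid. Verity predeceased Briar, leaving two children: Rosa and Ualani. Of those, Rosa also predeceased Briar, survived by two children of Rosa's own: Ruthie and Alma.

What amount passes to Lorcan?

Lorcan receives €100,000.

The entire €4,500,000 passes to the descendants.
No child survives, so the initial division is made at the grandchildren's generation.
That amount (€4,500,000) is divided into 15 shares of €300,000: Halim, Aditi, Kofi, Oskar, Quilla, Valentina, Yannick, Teodor, and Ualani each take €300,000; Ursula's €300,000 share passes to Ursula's issue; Vance's €300,000 share passes to Vance's issue; Adaeze's €300,000 share passes to Adaeze's issue; Pablo's €300,000 share passes to Pablo's issue; Vidar's €300,000 share passes to Vidar's issue; Rosa's €300,000 share passes to Rosa's issue.
Ursula's share (€300,000) is divided into 2 shares of €150,000: Zelie and Keturah each take €150,000.
Vance's share (€300,000) is divided into 2 shares of €150,000: Callum and Sorcha each take €150,000.
Adaeze's share (€300,000) is divided into 2 shares of €150,000: Tavita and Soraya each take €150,000.
Pablo's share (€300,000) is divided into 2 shares of €150,000: Efua and Nuria each take €150,000.
Vidar's share (€300,000) is divided into 3 shares of €100,000: Ottilie, Lorcan, and Ingrid each take €100,000.
Rosa's share (€300,000) is divided into 2 shares of €150,000: Ruthie and Alma each take €150,000.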